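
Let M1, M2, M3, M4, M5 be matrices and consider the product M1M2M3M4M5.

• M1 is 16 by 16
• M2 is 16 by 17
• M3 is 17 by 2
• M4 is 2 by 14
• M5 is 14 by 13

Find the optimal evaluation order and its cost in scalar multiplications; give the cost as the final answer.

1836

Adjacent pairs: M1M2 = 16·16·17 = 4352; M2M3 = 16·17·2 = 544; M3M4 = 17·2·14 = 476; M4M5 = 2·14·13 = 364.
Length 3: M1..M3: k=1: 0+544+16·16·2=1056; k=2: 4352+0+16·17·2=4896 → min 1056 | M2..M4: k=2: 0+476+16·17·14=4284; k=3: 544+0+16·2·14=992 → min 992 | M3..M5: k=3: 0+364+17·2·13=806; k=4: 476+0+17·14·13=3570 → min 806.
Length 4: M1..M4: k=1: 0+992+16·16·14=4576; k=2: 4352+476+16·17·14=8636; k=3: 1056+0+16·2·14=1504 → min 1504 | M2..M5: k=2: 0+806+16·17·13=4342; k=3: 544+364+16·2·13=1324; k=4: 992+0+16·14·13=3904 → min 1324.
Length 5: M1..M5: k=1: 0+1324+16·16·13=4652; k=2: 4352+806+16·17·13=8694; k=3: 1056+364+16·2·13=1836; k=4: 1504+0+16·14·13=4416 → min 1836.
Optimal parenthesization: ((M1(M2M3))(M4M5)) with cost 1836.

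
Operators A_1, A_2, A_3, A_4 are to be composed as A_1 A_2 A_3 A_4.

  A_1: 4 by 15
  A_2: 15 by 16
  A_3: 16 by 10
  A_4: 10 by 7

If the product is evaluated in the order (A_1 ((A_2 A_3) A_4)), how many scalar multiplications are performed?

3870

(A_2 A_3): 15×16 by 16×10 → 15×10, cost 15·16·10 = 2400
((A_2 A_3) A_4): 15×10 by 10×7 → 15×7, cost 15·10·7 = 1050; cumulative 3450
(A_1 ((A_2 A_3) A_4)): 4×15 by 15×7 → 4×7, cost 4·15·7 = 420; cumulative 3870
Total: 3870 scalar multiplications.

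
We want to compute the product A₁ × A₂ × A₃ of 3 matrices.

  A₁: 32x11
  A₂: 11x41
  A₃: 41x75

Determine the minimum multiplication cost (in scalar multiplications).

60225

Order (A₁ × (A₂ × A₃)): (A₂ × A₃): 11×41 by 41×75 → 11×75, cost 11·41·75 = 33825; (A₁ × (A₂ × A₃)): 32×11 by 11×75 → 32×75, cost 32·11·75 = 26400; cumulative 60225. Total 60225.
Order ((A₁ × A₂) × A₃): (A₁ × A₂): 32×11 by 11×41 → 32×41, cost 32·11·41 = 14432; ((A₁ × A₂) × A₃): 32×41 by 41×75 → 32×75, cost 32·41·75 = 98400; cumulative 112832. Total 112832.
Minimum: 60225.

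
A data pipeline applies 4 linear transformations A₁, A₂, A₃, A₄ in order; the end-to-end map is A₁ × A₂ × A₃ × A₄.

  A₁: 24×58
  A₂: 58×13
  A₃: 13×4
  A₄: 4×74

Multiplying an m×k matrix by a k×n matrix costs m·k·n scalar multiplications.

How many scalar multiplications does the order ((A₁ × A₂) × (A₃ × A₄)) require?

45032

(A₁ × A₂): 24×58 by 58×13 → 24×13, cost 24·58·13 = 18096
(A₃ × A₄): 13×4 by 4×74 → 13×74, cost 13·4·74 = 3848
((A₁ × A₂) × (A₃ × A₄)): 24×13 by 13×74 → 24×74, cost 24·13·74 = 23088; cumulative 45032
Total: 45032 scalar multiplications.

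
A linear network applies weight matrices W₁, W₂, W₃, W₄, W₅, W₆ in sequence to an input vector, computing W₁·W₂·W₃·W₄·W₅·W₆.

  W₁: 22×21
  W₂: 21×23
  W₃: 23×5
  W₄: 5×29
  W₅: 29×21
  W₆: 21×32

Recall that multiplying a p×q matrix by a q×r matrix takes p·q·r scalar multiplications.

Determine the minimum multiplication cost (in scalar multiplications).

Adjacent pairs: W₁W₂ = 22·21·23 = 10626; W₂W₃ = 21·23·5 = 2415; W₃W₄ = 23·5·29 = 3335; W₄W₅ = 5·29·21 = 3045; W₅W₆ = 29·21·32 = 19488.
Length 3: W₁..W₃: k=1: 0+2415+22·21·5=4725; k=2: 10626+0+22·23·5=13156 → min 4725 | W₂..W₄: k=2: 0+3335+21·23·29=17342; k=3: 2415+0+21·5·29=5460 → min 5460 | W₃..W₅: k=3: 0+3045+23·5·21=5460; k=4: 3335+0+23·29·21=17342 → min 5460 | W₄..W₆: k=4: 0+19488+5·29·32=24128; k=5: 3045+0+5·21·32=6405 → min 6405.
Length 4: W₁..W₄: k=1: 0+5460+22·21·29=18858; k=2: 10626+3335+22·23·29=28635; k=3: 4725+0+22·5·29=7915 → min 7915 | W₂..W₅: k=2: 0+5460+21·23·21=15603; k=3: 2415+3045+21·5·21=7665; k=4: 5460+0+21·29·21=18249 → min 7665 | W₃..W₆: k=3: 0+6405+23·5·32=10085; k=4: 3335+19488+23·29·32=44167; k=5: 5460+0+23·21·32=20916 → min 10085.
Length 5: W₁..W₅: k=1: 0+7665+22·21·21=17367; k=2: 10626+5460+22·23·21=26712; k=3: 4725+3045+22·5·21=10080; k=4: 7915+0+22·29·21=21313 → min 10080 | W₂..W₆: k=2: 0+10085+21·23·32=25541; k=3: 2415+6405+21·5·32=12180; k=4: 5460+19488+21·29·32=44436; k=5: 7665+0+21·21·32=21777 → min 12180.
Length 6: W₁..W₆: k=1: 0+12180+22·21·32=26964; k=2: 10626+10085+22·23·32=36903; k=3: 4725+6405+22·5·32=14650; k=4: 7915+19488+22·29·32=47819; k=5: 10080+0+22·21·32=24864 → min 14650.
Optimal order: ((W₁·(W₂·W₃))·((W₄·W₅)·W₆)) with cost 14650.

14650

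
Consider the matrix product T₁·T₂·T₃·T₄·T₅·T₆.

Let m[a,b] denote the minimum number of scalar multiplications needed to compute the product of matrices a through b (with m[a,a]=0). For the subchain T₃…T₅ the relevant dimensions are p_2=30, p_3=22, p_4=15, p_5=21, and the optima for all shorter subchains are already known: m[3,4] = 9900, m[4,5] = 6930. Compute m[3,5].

m[3,5] = min over k∈[3,4] of m[3,k]+m[k+1,5]+p_{2}·p_k·p_{5}.
k=3: 0 + 6930 + 30·22·21 = 20790; k=4: 9900 + 0 + 30·15·21 = 19350.
Minimum: 19350 at k=4.

19350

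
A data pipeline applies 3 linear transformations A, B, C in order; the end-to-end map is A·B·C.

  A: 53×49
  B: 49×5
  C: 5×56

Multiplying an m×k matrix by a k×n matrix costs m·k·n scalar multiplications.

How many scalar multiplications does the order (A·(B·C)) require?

159152

(B·C): 49×5 by 5×56 → 49×56, cost 49·5·56 = 13720
(A·(B·C)): 53×49 by 49×56 → 53×56, cost 53·49·56 = 145432; cumulative 159152
Total: 159152 scalar multiplications.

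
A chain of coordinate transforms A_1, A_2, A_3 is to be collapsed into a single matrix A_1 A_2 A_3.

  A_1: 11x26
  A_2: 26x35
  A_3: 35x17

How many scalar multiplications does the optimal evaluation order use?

Order (A_1 (A_2 A_3)): (A_2 A_3): 26×35 by 35×17 → 26×17, cost 26·35·17 = 15470; (A_1 (A_2 A_3)): 11×26 by 26×17 → 11×17, cost 11·26·17 = 4862; cumulative 20332. Total 20332.
Order ((A_1 A_2) A_3): (A_1 A_2): 11×26 by 26×35 → 11×35, cost 11·26·35 = 10010; ((A_1 A_2) A_3): 11×35 by 35×17 → 11×17, cost 11·35·17 = 6545; cumulative 16555. Total 16555.
Minimum: 16555.

16555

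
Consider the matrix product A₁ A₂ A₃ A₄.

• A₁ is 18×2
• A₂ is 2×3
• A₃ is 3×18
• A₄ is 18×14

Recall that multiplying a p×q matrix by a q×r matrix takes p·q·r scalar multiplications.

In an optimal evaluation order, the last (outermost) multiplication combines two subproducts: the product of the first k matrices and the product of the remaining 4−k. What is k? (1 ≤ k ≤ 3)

1

Adjacent pairs: A₁A₂ = 18·2·3 = 108; A₂A₃ = 2·3·18 = 108; A₃A₄ = 3·18·14 = 756.
Length 3: A₁..A₃: k=1: 0+108+18·2·18=756; k=2: 108+0+18·3·18=1080 → min 756 | A₂..A₄: k=2: 0+756+2·3·14=840; k=3: 108+0+2·18·14=612 → min 612.
Top-level splits: k=1: (A₁..A₁)·(A₂..A₄) → 0+612+18·2·14 = 1116; k=2: (A₁..A₂)·(A₃..A₄) → 108+756+18·3·14 = 1620; k=3: (A₁..A₃)·(A₄..A₄) → 756+0+18·18·14 = 5292.
Best split is after A₁, i.e. k = 1.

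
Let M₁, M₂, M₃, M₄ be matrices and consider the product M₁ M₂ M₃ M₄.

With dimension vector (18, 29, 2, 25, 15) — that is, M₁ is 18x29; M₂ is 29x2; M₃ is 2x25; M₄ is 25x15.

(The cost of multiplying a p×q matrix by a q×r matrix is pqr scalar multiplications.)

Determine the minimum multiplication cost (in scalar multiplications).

Adjacent pairs: M₁M₂ = 18·29·2 = 1044; M₂M₃ = 29·2·25 = 1450; M₃M₄ = 2·25·15 = 750.
Length 3: M₁..M₃: k=1: 0+1450+18·29·25=14500; k=2: 1044+0+18·2·25=1944 → min 1944 | M₂..M₄: k=2: 0+750+29·2·15=1620; k=3: 1450+0+29·25·15=12325 → min 1620.
Length 4: M₁..M₄: k=1: 0+1620+18·29·15=9450; k=2: 1044+750+18·2·15=2334; k=3: 1944+0+18·25·15=8694 → min 2334.
Optimal order: ((M₁ M₂) (M₃ M₄)) with cost 2334.

2334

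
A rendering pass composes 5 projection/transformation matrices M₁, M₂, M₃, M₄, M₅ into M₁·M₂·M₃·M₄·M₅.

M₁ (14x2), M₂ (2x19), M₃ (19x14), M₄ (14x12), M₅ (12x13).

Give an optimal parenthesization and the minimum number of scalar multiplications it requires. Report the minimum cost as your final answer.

Adjacent pairs: M₁M₂ = 14·2·19 = 532; M₂M₃ = 2·19·14 = 532; M₃M₄ = 19·14·12 = 3192; M₄M₅ = 14·12·13 = 2184.
Length 3: M₁..M₃: k=1: 0+532+14·2·14=924; k=2: 532+0+14·19·14=4256 → min 924 | M₂..M₄: k=2: 0+3192+2·19·12=3648; k=3: 532+0+2·14·12=868 → min 868 | M₃..M₅: k=3: 0+2184+19·14·13=5642; k=4: 3192+0+19·12·13=6156 → min 5642.
Length 4: M₁..M₄: k=1: 0+868+14·2·12=1204; k=2: 532+3192+14·19·12=6916; k=3: 924+0+14·14·12=3276 → min 1204 | M₂..M₅: k=2: 0+5642+2·19·13=6136; k=3: 532+2184+2·14·13=3080; k=4: 868+0+2·12·13=1180 → min 1180.
Length 5: M₁..M₅: k=1: 0+1180+14·2·13=1544; k=2: 532+5642+14·19·13=9632; k=3: 924+2184+14·14·13=5656; k=4: 1204+0+14·12·13=3388 → min 1544.
Optimal parenthesization: (M₁·(((M₂·M₃)·M₄)·M₅)) with cost 1544.

1544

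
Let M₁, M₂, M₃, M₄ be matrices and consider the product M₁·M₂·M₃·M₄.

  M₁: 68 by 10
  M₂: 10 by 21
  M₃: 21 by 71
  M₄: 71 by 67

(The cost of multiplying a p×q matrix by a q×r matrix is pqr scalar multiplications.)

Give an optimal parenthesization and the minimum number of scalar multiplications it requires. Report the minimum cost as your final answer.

108040

Adjacent pairs: M₁M₂ = 68·10·21 = 14280; M₂M₃ = 10·21·71 = 14910; M₃M₄ = 21·71·67 = 99897.
Length 3: M₁..M₃: k=1: 0+14910+68·10·71=63190; k=2: 14280+0+68·21·71=115668 → min 63190 | M₂..M₄: k=2: 0+99897+10·21·67=113967; k=3: 14910+0+10·71·67=62480 → min 62480.
Length 4: M₁..M₄: k=1: 0+62480+68·10·67=108040; k=2: 14280+99897+68·21·67=209853; k=3: 63190+0+68·71·67=386666 → min 108040.
Optimal parenthesization: (M₁·((M₂·M₃)·M₄)) with cost 108040.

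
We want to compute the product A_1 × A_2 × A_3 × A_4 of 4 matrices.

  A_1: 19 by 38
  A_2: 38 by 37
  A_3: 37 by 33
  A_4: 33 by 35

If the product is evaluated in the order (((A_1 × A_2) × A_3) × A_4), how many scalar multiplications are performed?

71858

(A_1 × A_2): 19×38 by 38×37 → 19×37, cost 19·38·37 = 26714
((A_1 × A_2) × A_3): 19×37 by 37×33 → 19×33, cost 19·37·33 = 23199; cumulative 49913
(((A_1 × A_2) × A_3) × A_4): 19×33 by 33×35 → 19×35, cost 19·33·35 = 21945; cumulative 71858
Total: 71858 scalar multiplications.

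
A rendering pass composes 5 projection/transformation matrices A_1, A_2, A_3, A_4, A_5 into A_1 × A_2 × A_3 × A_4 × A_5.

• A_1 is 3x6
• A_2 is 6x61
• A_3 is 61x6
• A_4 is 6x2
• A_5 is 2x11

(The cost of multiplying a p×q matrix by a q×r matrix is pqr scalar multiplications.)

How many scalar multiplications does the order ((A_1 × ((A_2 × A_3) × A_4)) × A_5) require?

2370

(A_2 × A_3): 6×61 by 61×6 → 6×6, cost 6·61·6 = 2196
((A_2 × A_3) × A_4): 6×6 by 6×2 → 6×2, cost 6·6·2 = 72; cumulative 2268
(A_1 × ((A_2 × A_3) × A_4)): 3×6 by 6×2 → 3×2, cost 3·6·2 = 36; cumulative 2304
((A_1 × ((A_2 × A_3) × A_4)) × A_5): 3×2 by 2×11 → 3×11, cost 3·2·11 = 66; cumulative 2370
Total: 2370 scalar multiplications.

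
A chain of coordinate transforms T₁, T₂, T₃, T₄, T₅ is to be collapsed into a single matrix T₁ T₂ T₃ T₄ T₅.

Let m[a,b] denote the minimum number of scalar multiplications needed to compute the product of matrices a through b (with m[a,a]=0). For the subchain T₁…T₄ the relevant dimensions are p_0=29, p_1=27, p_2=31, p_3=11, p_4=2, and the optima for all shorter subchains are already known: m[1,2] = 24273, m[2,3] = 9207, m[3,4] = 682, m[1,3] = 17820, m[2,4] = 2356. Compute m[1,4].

m[1,4] = min over k∈[1,3] of m[1,k]+m[k+1,4]+p_{0}·p_k·p_{4}.
k=1: 0 + 2356 + 29·27·2 = 3922; k=2: 24273 + 682 + 29·31·2 = 26753; k=3: 17820 + 0 + 29·11·2 = 18458.
Minimum: 3922 at k=1.

3922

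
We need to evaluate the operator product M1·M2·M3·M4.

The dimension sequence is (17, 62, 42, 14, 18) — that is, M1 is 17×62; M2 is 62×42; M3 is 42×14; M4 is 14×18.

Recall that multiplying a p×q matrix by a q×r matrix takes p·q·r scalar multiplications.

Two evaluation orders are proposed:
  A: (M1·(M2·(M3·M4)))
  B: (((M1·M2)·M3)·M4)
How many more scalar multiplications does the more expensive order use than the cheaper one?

Order A = (M1·(M2·(M3·M4))): (M3·M4): 42×14 by 14×18 → 42×18, cost 42·14·18 = 10584; (M2·(M3·M4)): 62×42 by 42×18 → 62×18, cost 62·42·18 = 46872; cumulative 57456; (M1·(M2·(M3·M4))): 17×62 by 62×18 → 17×18, cost 17·62·18 = 18972; cumulative 76428. Total 76428.
Order B = (((M1·M2)·M3)·M4): (M1·M2): 17×62 by 62×42 → 17×42, cost 17·62·42 = 44268; ((M1·M2)·M3): 17×42 by 42×14 → 17×14, cost 17·42·14 = 9996; cumulative 54264; (((M1·M2)·M3)·M4): 17×14 by 14×18 → 17×18, cost 17·14·18 = 4284; cumulative 58548. Total 58548.
Difference: |76428 − 58548| = 17880.

17880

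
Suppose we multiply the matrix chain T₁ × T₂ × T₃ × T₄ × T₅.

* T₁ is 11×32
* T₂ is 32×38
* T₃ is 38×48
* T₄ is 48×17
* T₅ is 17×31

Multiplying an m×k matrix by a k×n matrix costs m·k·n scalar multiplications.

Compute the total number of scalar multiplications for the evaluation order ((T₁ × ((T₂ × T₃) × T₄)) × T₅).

96261

(T₂ × T₃): 32×38 by 38×48 → 32×48, cost 32·38·48 = 58368
((T₂ × T₃) × T₄): 32×48 by 48×17 → 32×17, cost 32·48·17 = 26112; cumulative 84480
(T₁ × ((T₂ × T₃) × T₄)): 11×32 by 32×17 → 11×17, cost 11·32·17 = 5984; cumulative 90464
((T₁ × ((T₂ × T₃) × T₄)) × T₅): 11×17 by 17×31 → 11×31, cost 11·17·31 = 5797; cumulative 96261
Total: 96261 scalar multiplications.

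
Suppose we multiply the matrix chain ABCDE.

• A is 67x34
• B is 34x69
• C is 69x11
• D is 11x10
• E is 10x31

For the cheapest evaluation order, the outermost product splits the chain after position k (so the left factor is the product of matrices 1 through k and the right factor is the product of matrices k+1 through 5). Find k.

4

Adjacent pairs: AB = 67·34·69 = 157182; BC = 34·69·11 = 25806; CD = 69·11·10 = 7590; DE = 11·10·31 = 3410.
Length 3: A..C: k=1: 0+25806+67·34·11=50864; k=2: 157182+0+67·69·11=208035 → min 50864 | B..D: k=2: 0+7590+34·69·10=31050; k=3: 25806+0+34·11·10=29546 → min 29546 | C..E: k=3: 0+3410+69·11·31=26939; k=4: 7590+0+69·10·31=28980 → min 26939.
Length 4: A..D: k=1: 0+29546+67·34·10=52326; k=2: 157182+7590+67·69·10=211002; k=3: 50864+0+67·11·10=58234 → min 52326 | B..E: k=2: 0+26939+34·69·31=99665; k=3: 25806+3410+34·11·31=40810; k=4: 29546+0+34·10·31=40086 → min 40086.
Top-level splits: k=1: (A..A)·(B..E) → 0+40086+67·34·31 = 110704; k=2: (A..B)·(C..E) → 157182+26939+67·69·31 = 327434; k=3: (A..C)·(D..E) → 50864+3410+67·11·31 = 77121; k=4: (A..D)·(E..E) → 52326+0+67·10·31 = 73096.
Best split is after D, i.e. k = 4.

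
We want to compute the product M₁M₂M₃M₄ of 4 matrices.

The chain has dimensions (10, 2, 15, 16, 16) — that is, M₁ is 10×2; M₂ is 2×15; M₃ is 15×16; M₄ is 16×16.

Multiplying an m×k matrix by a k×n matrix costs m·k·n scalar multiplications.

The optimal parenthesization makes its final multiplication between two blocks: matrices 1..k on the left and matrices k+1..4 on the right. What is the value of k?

Adjacent pairs: M₁M₂ = 10·2·15 = 300; M₂M₃ = 2·15·16 = 480; M₃M₄ = 15·16·16 = 3840.
Length 3: M₁..M₃: k=1: 0+480+10·2·16=800; k=2: 300+0+10·15·16=2700 → min 800 | M₂..M₄: k=2: 0+3840+2·15·16=4320; k=3: 480+0+2·16·16=992 → min 992.
Top-level splits: k=1: (M₁..M₁)·(M₂..M₄) → 0+992+10·2·16 = 1312; k=2: (M₁..M₂)·(M₃..M₄) → 300+3840+10·15·16 = 6540; k=3: (M₁..M₃)·(M₄..M₄) → 800+0+10·16·16 = 3360.
Best split is after M₁, i.e. k = 1.

1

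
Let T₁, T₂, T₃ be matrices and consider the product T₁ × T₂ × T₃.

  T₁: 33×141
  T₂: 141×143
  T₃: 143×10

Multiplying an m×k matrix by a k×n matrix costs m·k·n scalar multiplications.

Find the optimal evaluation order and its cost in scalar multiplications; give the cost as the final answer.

(T₁ × (T₂ × T₃)): cost 248160.
((T₁ × T₂) × T₃): cost 712569.
Optimal: (T₁ × (T₂ × T₃)) with cost 248160.

248160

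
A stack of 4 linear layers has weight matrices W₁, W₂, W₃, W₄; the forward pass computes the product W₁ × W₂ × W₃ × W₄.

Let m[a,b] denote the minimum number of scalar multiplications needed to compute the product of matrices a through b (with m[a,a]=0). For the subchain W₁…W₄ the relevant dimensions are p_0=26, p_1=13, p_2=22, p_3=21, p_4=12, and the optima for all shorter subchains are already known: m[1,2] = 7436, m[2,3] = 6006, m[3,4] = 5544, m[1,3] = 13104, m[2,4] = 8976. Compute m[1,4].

m[1,4] = min over k∈[1,3] of m[1,k]+m[k+1,4]+p_{0}·p_k·p_{4}.
k=1: 0 + 8976 + 26·13·12 = 13032; k=2: 7436 + 5544 + 26·22·12 = 19844; k=3: 13104 + 0 + 26·21·12 = 19656.
Minimum: 13032 at k=1.

13032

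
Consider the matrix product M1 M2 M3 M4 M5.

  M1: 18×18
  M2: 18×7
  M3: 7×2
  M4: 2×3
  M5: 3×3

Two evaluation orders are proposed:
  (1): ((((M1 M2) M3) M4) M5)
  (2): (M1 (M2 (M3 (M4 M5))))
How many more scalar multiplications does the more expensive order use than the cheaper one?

Order (1) = ((((M1 M2) M3) M4) M5): (M1 M2): 18×18 by 18×7 → 18×7, cost 18·18·7 = 2268; ((M1 M2) M3): 18×7 by 7×2 → 18×2, cost 18·7·2 = 252; cumulative 2520; (((M1 M2) M3) M4): 18×2 by 2×3 → 18×3, cost 18·2·3 = 108; cumulative 2628; ((((M1 M2) M3) M4) M5): 18×3 by 3×3 → 18×3, cost 18·3·3 = 162; cumulative 2790. Total 2790.
Order (2) = (M1 (M2 (M3 (M4 M5)))): (M4 M5): 2×3 by 3×3 → 2×3, cost 2·3·3 = 18; (M3 (M4 M5)): 7×2 by 2×3 → 7×3, cost 7·2·3 = 42; cumulative 60; (M2 (M3 (M4 M5))): 18×7 by 7×3 → 18×3, cost 18·7·3 = 378; cumulative 438; (M1 (M2 (M3 (M4 M5)))): 18×18 by 18×3 → 18×3, cost 18·18·3 = 972; cumulative 1410. Total 1410.
Difference: |2790 − 1410| = 1380.

1380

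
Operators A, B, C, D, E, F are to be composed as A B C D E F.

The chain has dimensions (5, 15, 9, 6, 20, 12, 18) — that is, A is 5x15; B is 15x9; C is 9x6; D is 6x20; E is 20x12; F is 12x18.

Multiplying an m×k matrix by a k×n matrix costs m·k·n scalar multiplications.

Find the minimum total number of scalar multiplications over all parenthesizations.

3825

Adjacent pairs: AB = 5·15·9 = 675; BC = 15·9·6 = 810; CD = 9·6·20 = 1080; DE = 6·20·12 = 1440; EF = 20·12·18 = 4320.
Length 3: A..C: k=1: 0+810+5·15·6=1260; k=2: 675+0+5·9·6=945 → min 945 | B..D: k=2: 0+1080+15·9·20=3780; k=3: 810+0+15·6·20=2610 → min 2610 | C..E: k=3: 0+1440+9·6·12=2088; k=4: 1080+0+9·20·12=3240 → min 2088 | D..F: k=4: 0+4320+6·20·18=6480; k=5: 1440+0+6·12·18=2736 → min 2736.
Length 4: A..D: k=1: 0+2610+5·15·20=4110; k=2: 675+1080+5·9·20=2655; k=3: 945+0+5·6·20=1545 → min 1545 | B..E: k=2: 0+2088+15·9·12=3708; k=3: 810+1440+15·6·12=3330; k=4: 2610+0+15·20·12=6210 → min 3330 | C..F: k=3: 0+2736+9·6·18=3708; k=4: 1080+4320+9·20·18=8640; k=5: 2088+0+9·12·18=4032 → min 3708.
Length 5: A..E: k=1: 0+3330+5·15·12=4230; k=2: 675+2088+5·9·12=3303; k=3: 945+1440+5·6·12=2745; k=4: 1545+0+5·20·12=2745 → min 2745 | B..F: k=2: 0+3708+15·9·18=6138; k=3: 810+2736+15·6·18=5166; k=4: 2610+4320+15·20·18=12330; k=5: 3330+0+15·12·18=6570 → min 5166.
Length 6: A..F: k=1: 0+5166+5·15·18=6516; k=2: 675+3708+5·9·18=5193; k=3: 945+2736+5·6·18=4221; k=4: 1545+4320+5·20·18=7665; k=5: 2745+0+5·12·18=3825 → min 3825.
Optimal order: ((((A B) C) (D E)) F) with cost 3825.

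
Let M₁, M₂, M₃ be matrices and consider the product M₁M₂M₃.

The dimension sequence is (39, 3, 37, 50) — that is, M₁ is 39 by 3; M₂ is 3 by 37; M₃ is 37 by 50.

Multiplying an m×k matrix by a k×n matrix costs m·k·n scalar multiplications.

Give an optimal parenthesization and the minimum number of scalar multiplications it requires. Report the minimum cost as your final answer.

(M₁(M₂M₃)): cost 11400.
((M₁M₂)M₃): cost 76479.
Optimal: (M₁(M₂M₃)) with cost 11400.

11400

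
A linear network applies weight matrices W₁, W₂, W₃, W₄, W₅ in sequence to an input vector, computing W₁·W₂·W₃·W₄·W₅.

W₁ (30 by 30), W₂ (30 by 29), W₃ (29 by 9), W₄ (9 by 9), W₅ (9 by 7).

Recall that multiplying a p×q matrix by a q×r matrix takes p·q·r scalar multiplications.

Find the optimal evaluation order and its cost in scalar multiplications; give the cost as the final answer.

Adjacent pairs: W₁W₂ = 30·30·29 = 26100; W₂W₃ = 30·29·9 = 7830; W₃W₄ = 29·9·9 = 2349; W₄W₅ = 9·9·7 = 567.
Length 3: W₁..W₃: k=1: 0+7830+30·30·9=15930; k=2: 26100+0+30·29·9=33930 → min 15930 | W₂..W₄: k=2: 0+2349+30·29·9=10179; k=3: 7830+0+30·9·9=10260 → min 10179 | W₃..W₅: k=3: 0+567+29·9·7=2394; k=4: 2349+0+29·9·7=4176 → min 2394.
Length 4: W₁..W₄: k=1: 0+10179+30·30·9=18279; k=2: 26100+2349+30·29·9=36279; k=3: 15930+0+30·9·9=18360 → min 18279 | W₂..W₅: k=2: 0+2394+30·29·7=8484; k=3: 7830+567+30·9·7=10287; k=4: 10179+0+30·9·7=12069 → min 8484.
Length 5: W₁..W₅: k=1: 0+8484+30·30·7=14784; k=2: 26100+2394+30·29·7=34584; k=3: 15930+567+30·9·7=18387; k=4: 18279+0+30·9·7=20169 → min 14784.
Optimal parenthesization: (W₁·(W₂·(W₃·(W₄·W₅)))) with cost 14784.

14784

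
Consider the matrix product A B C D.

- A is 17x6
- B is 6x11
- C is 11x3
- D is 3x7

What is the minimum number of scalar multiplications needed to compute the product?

861

Adjacent pairs: AB = 17·6·11 = 1122; BC = 6·11·3 = 198; CD = 11·3·7 = 231.
Length 3: A..C: k=1: 0+198+17·6·3=504; k=2: 1122+0+17·11·3=1683 → min 504 | B..D: k=2: 0+231+6·11·7=693; k=3: 198+0+6·3·7=324 → min 324.
Length 4: A..D: k=1: 0+324+17·6·7=1038; k=2: 1122+231+17·11·7=2662; k=3: 504+0+17·3·7=861 → min 861.
Optimal order: ((A (B C)) D) with cost 861.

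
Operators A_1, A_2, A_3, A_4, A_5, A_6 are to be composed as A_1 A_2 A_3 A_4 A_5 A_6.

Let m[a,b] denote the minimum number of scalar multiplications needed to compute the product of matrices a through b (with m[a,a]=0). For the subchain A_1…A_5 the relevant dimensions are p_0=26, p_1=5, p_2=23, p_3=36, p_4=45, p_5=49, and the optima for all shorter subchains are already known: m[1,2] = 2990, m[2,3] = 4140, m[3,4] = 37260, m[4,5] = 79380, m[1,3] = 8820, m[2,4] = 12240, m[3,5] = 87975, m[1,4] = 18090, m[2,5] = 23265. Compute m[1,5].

29635

m[1,5] = min over k∈[1,4] of m[1,k]+m[k+1,5]+p_{0}·p_k·p_{5}.
k=1: 0 + 23265 + 26·5·49 = 29635; k=2: 2990 + 87975 + 26·23·49 = 120267; k=3: 8820 + 79380 + 26·36·49 = 134064; k=4: 18090 + 0 + 26·45·49 = 75420.
Minimum: 29635 at k=1.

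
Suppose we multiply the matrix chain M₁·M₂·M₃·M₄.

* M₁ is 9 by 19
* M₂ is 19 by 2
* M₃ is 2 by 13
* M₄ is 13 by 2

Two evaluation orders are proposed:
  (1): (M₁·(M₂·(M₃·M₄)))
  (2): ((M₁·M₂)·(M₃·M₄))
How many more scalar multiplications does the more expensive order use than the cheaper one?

40

Order (1) = (M₁·(M₂·(M₃·M₄))): (M₃·M₄): 2×13 by 13×2 → 2×2, cost 2·13·2 = 52; (M₂·(M₃·M₄)): 19×2 by 2×2 → 19×2, cost 19·2·2 = 76; cumulative 128; (M₁·(M₂·(M₃·M₄))): 9×19 by 19×2 → 9×2, cost 9·19·2 = 342; cumulative 470. Total 470.
Order (2) = ((M₁·M₂)·(M₃·M₄)): (M₁·M₂): 9×19 by 19×2 → 9×2, cost 9·19·2 = 342; (M₃·M₄): 2×13 by 13×2 → 2×2, cost 2·13·2 = 52; ((M₁·M₂)·(M₃·M₄)): 9×2 by 2×2 → 9×2, cost 9·2·2 = 36; cumulative 430. Total 430.
Difference: |470 − 430| = 40.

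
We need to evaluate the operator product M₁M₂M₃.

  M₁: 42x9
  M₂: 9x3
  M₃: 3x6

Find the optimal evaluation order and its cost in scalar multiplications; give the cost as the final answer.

(M₁(M₂M₃)): cost 2430.
((M₁M₂)M₃): cost 1890.
Optimal: ((M₁M₂)M₃) with cost 1890.

1890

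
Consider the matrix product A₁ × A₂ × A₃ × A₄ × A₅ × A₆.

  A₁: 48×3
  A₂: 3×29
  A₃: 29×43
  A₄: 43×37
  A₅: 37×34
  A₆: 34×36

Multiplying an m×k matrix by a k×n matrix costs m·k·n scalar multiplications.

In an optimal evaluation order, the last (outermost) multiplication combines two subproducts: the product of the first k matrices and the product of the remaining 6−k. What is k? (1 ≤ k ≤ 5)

1

Adjacent pairs: A₁A₂ = 48·3·29 = 4176; A₂A₃ = 3·29·43 = 3741; A₃A₄ = 29·43·37 = 46139; A₄A₅ = 43·37·34 = 54094; A₅A₆ = 37·34·36 = 45288.
Length 3: A₁..A₃: k=1: 0+3741+48·3·43=9933; k=2: 4176+0+48·29·43=64032 → min 9933 | A₂..A₄: k=2: 0+46139+3·29·37=49358; k=3: 3741+0+3·43·37=8514 → min 8514 | A₃..A₅: k=3: 0+54094+29·43·34=96492; k=4: 46139+0+29·37·34=82621 → min 82621 | A₄..A₆: k=4: 0+45288+43·37·36=102564; k=5: 54094+0+43·34·36=106726 → min 102564.
Length 4: A₁..A₄: k=1: 0+8514+48·3·37=13842; k=2: 4176+46139+48·29·37=101819; k=3: 9933+0+48·43·37=86301 → min 13842 | A₂..A₅: k=2: 0+82621+3·29·34=85579; k=3: 3741+54094+3·43·34=62221; k=4: 8514+0+3·37·34=12288 → min 12288 | A₃..A₆: k=3: 0+102564+29·43·36=147456; k=4: 46139+45288+29·37·36=130055; k=5: 82621+0+29·34·36=118117 → min 118117.
Length 5: A₁..A₅: k=1: 0+12288+48·3·34=17184; k=2: 4176+82621+48·29·34=134125; k=3: 9933+54094+48·43·34=134203; k=4: 13842+0+48·37·34=74226 → min 17184 | A₂..A₆: k=2: 0+118117+3·29·36=121249; k=3: 3741+102564+3·43·36=110949; k=4: 8514+45288+3·37·36=57798; k=5: 12288+0+3·34·36=15960 → min 15960.
Top-level splits: k=1: (A₁..A₁)·(A₂..A₆) → 0+15960+48·3·36 = 21144; k=2: (A₁..A₂)·(A₃..A₆) → 4176+118117+48·29·36 = 172405; k=3: (A₁..A₃)·(A₄..A₆) → 9933+102564+48·43·36 = 186801; k=4: (A₁..A₄)·(A₅..A₆) → 13842+45288+48·37·36 = 123066; k=5: (A₁..A₅)·(A₆..A₆) → 17184+0+48·34·36 = 75936.
Best split is after A₁, i.e. k = 1.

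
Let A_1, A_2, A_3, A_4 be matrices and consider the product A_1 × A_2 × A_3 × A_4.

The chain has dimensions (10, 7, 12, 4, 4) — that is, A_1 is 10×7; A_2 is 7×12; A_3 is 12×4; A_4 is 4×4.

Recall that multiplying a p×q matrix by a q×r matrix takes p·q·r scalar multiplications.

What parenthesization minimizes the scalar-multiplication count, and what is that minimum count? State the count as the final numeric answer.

Adjacent pairs: A_1A_2 = 10·7·12 = 840; A_2A_3 = 7·12·4 = 336; A_3A_4 = 12·4·4 = 192.
Length 3: A_1..A_3: k=1: 0+336+10·7·4=616; k=2: 840+0+10·12·4=1320 → min 616 | A_2..A_4: k=2: 0+192+7·12·4=528; k=3: 336+0+7·4·4=448 → min 448.
Length 4: A_1..A_4: k=1: 0+448+10·7·4=728; k=2: 840+192+10·12·4=1512; k=3: 616+0+10·4·4=776 → min 728.
Optimal parenthesization: (A_1 × ((A_2 × A_3) × A_4)) with cost 728.

728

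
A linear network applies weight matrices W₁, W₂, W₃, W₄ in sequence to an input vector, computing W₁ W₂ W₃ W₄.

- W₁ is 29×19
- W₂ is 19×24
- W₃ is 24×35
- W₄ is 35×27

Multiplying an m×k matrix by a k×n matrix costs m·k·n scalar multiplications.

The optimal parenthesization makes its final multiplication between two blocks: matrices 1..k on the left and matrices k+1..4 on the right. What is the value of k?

Adjacent pairs: W₁W₂ = 29·19·24 = 13224; W₂W₃ = 19·24·35 = 15960; W₃W₄ = 24·35·27 = 22680.
Length 3: W₁..W₃: k=1: 0+15960+29·19·35=35245; k=2: 13224+0+29·24·35=37584 → min 35245 | W₂..W₄: k=2: 0+22680+19·24·27=34992; k=3: 15960+0+19·35·27=33915 → min 33915.
Top-level splits: k=1: (W₁..W₁)·(W₂..W₄) → 0+33915+29·19·27 = 48792; k=2: (W₁..W₂)·(W₃..W₄) → 13224+22680+29·24·27 = 54696; k=3: (W₁..W₃)·(W₄..W₄) → 35245+0+29·35·27 = 62650.
Best split is after W₁, i.e. k = 1.

1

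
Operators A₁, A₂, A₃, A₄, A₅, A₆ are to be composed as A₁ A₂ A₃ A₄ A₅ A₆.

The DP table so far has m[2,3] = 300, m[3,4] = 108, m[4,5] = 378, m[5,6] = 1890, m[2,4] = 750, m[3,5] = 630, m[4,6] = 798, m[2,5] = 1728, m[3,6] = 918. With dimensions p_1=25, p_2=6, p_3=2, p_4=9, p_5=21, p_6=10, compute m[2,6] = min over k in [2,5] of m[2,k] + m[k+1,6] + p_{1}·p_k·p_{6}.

m[2,6] = min over k∈[2,5] of m[2,k]+m[k+1,6]+p_{1}·p_k·p_{6}.
k=2: 0 + 918 + 25·6·10 = 2418; k=3: 300 + 798 + 25·2·10 = 1598; k=4: 750 + 1890 + 25·9·10 = 4890; k=5: 1728 + 0 + 25·21·10 = 6978.
Minimum: 1598 at k=3.

1598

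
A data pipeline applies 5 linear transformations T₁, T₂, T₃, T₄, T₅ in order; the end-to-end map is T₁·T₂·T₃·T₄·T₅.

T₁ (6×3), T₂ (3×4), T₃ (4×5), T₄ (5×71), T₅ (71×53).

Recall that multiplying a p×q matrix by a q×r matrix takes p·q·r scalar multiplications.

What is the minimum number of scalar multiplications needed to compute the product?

13368

Adjacent pairs: T₁T₂ = 6·3·4 = 72; T₂T₃ = 3·4·5 = 60; T₃T₄ = 4·5·71 = 1420; T₄T₅ = 5·71·53 = 18815.
Length 3: T₁..T₃: k=1: 0+60+6·3·5=150; k=2: 72+0+6·4·5=192 → min 150 | T₂..T₄: k=2: 0+1420+3·4·71=2272; k=3: 60+0+3·5·71=1125 → min 1125 | T₃..T₅: k=3: 0+18815+4·5·53=19875; k=4: 1420+0+4·71·53=16472 → min 16472.
Length 4: T₁..T₄: k=1: 0+1125+6·3·71=2403; k=2: 72+1420+6·4·71=3196; k=3: 150+0+6·5·71=2280 → min 2280 | T₂..T₅: k=2: 0+16472+3·4·53=17108; k=3: 60+18815+3·5·53=19670; k=4: 1125+0+3·71·53=12414 → min 12414.
Length 5: T₁..T₅: k=1: 0+12414+6·3·53=13368; k=2: 72+16472+6·4·53=17816; k=3: 150+18815+6·5·53=20555; k=4: 2280+0+6·71·53=24858 → min 13368.
Optimal order: (T₁·(((T₂·T₃)·T₄)·T₅)) with cost 13368.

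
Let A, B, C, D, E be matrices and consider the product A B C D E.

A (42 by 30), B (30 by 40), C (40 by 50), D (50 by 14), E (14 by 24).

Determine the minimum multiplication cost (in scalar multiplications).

76552

Adjacent pairs: AB = 42·30·40 = 50400; BC = 30·40·50 = 60000; CD = 40·50·14 = 28000; DE = 50·14·24 = 16800.
Length 3: A..C: k=1: 0+60000+42·30·50=123000; k=2: 50400+0+42·40·50=134400 → min 123000 | B..D: k=2: 0+28000+30·40·14=44800; k=3: 60000+0+30·50·14=81000 → min 44800 | C..E: k=3: 0+16800+40·50·24=64800; k=4: 28000+0+40·14·24=41440 → min 41440.
Length 4: A..D: k=1: 0+44800+42·30·14=62440; k=2: 50400+28000+42·40·14=101920; k=3: 123000+0+42·50·14=152400 → min 62440 | B..E: k=2: 0+41440+30·40·24=70240; k=3: 60000+16800+30·50·24=112800; k=4: 44800+0+30·14·24=54880 → min 54880.
Length 5: A..E: k=1: 0+54880+42·30·24=85120; k=2: 50400+41440+42·40·24=132160; k=3: 123000+16800+42·50·24=190200; k=4: 62440+0+42·14·24=76552 → min 76552.
Optimal order: ((A (B (C D))) E) with cost 76552.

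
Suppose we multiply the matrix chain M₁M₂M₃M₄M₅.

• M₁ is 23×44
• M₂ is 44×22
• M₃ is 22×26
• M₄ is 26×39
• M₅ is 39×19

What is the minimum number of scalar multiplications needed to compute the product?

Adjacent pairs: M₁M₂ = 23·44·22 = 22264; M₂M₃ = 44·22·26 = 25168; M₃M₄ = 22·26·39 = 22308; M₄M₅ = 26·39·19 = 19266.
Length 3: M₁..M₃: k=1: 0+25168+23·44·26=51480; k=2: 22264+0+23·22·26=35420 → min 35420 | M₂..M₄: k=2: 0+22308+44·22·39=60060; k=3: 25168+0+44·26·39=69784 → min 60060 | M₃..M₅: k=3: 0+19266+22·26·19=30134; k=4: 22308+0+22·39·19=38610 → min 30134.
Length 4: M₁..M₄: k=1: 0+60060+23·44·39=99528; k=2: 22264+22308+23·22·39=64306; k=3: 35420+0+23·26·39=58742 → min 58742 | M₂..M₅: k=2: 0+30134+44·22·19=48526; k=3: 25168+19266+44·26·19=66170; k=4: 60060+0+44·39·19=92664 → min 48526.
Length 5: M₁..M₅: k=1: 0+48526+23·44·19=67754; k=2: 22264+30134+23·22·19=62012; k=3: 35420+19266+23·26·19=66048; k=4: 58742+0+23·39·19=75785 → min 62012.
Optimal order: ((M₁M₂)(M₃(M₄M₅))) with cost 62012.

62012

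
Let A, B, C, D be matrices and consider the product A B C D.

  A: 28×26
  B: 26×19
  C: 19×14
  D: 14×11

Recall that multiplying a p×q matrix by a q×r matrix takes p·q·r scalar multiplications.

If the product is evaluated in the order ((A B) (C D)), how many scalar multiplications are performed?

(A B): 28×26 by 26×19 → 28×19, cost 28·26·19 = 13832
(C D): 19×14 by 14×11 → 19×11, cost 19·14·11 = 2926
((A B) (C D)): 28×19 by 19×11 → 28×11, cost 28·19·11 = 5852; cumulative 22610
Total: 22610 scalar multiplications.

22610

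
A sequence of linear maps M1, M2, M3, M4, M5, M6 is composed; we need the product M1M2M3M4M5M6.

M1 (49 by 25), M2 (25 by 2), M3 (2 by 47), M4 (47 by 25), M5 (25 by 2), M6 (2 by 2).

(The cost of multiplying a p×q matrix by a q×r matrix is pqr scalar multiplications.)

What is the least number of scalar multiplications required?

Adjacent pairs: M1M2 = 49·25·2 = 2450; M2M3 = 25·2·47 = 2350; M3M4 = 2·47·25 = 2350; M4M5 = 47·25·2 = 2350; M5M6 = 25·2·2 = 100.
Length 3: M1..M3: k=1: 0+2350+49·25·47=59925; k=2: 2450+0+49·2·47=7056 → min 7056 | M2..M4: k=2: 0+2350+25·2·25=3600; k=3: 2350+0+25·47·25=31725 → min 3600 | M3..M5: k=3: 0+2350+2·47·2=2538; k=4: 2350+0+2·25·2=2450 → min 2450 | M4..M6: k=4: 0+100+47·25·2=2450; k=5: 2350+0+47·2·2=2538 → min 2450.
Length 4: M1..M4: k=1: 0+3600+49·25·25=34225; k=2: 2450+2350+49·2·25=7250; k=3: 7056+0+49·47·25=64631 → min 7250 | M2..M5: k=2: 0+2450+25·2·2=2550; k=3: 2350+2350+25·47·2=7050; k=4: 3600+0+25·25·2=4850 → min 2550 | M3..M6: k=3: 0+2450+2·47·2=2638; k=4: 2350+100+2·25·2=2550; k=5: 2450+0+2·2·2=2458 → min 2458.
Length 5: M1..M5: k=1: 0+2550+49·25·2=5000; k=2: 2450+2450+49·2·2=5096; k=3: 7056+2350+49·47·2=14012; k=4: 7250+0+49·25·2=9700 → min 5000 | M2..M6: k=2: 0+2458+25·2·2=2558; k=3: 2350+2450+25·47·2=7150; k=4: 3600+100+25·25·2=4950; k=5: 2550+0+25·2·2=2650 → min 2558.
Length 6: M1..M6: k=1: 0+2558+49·25·2=5008; k=2: 2450+2458+49·2·2=5104; k=3: 7056+2450+49·47·2=14112; k=4: 7250+100+49·25·2=9800; k=5: 5000+0+49·2·2=5196 → min 5008.
Optimal order: (M1(M2(((M3M4)M5)M6))) with cost 5008.

5008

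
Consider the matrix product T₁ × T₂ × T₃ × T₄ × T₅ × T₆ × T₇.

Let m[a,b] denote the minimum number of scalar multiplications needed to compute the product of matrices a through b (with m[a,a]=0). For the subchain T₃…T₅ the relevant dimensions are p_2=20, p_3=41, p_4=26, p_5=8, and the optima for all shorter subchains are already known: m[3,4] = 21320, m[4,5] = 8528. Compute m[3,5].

m[3,5] = min over k∈[3,4] of m[3,k]+m[k+1,5]+p_{2}·p_k·p_{5}.
k=3: 0 + 8528 + 20·41·8 = 15088; k=4: 21320 + 0 + 20·26·8 = 25480.
Minimum: 15088 at k=3.

15088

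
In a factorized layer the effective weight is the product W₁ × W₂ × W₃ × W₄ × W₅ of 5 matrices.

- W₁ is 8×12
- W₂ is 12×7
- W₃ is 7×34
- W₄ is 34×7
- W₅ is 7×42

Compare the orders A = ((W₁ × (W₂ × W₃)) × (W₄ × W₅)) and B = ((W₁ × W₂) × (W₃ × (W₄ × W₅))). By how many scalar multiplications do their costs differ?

Order A = ((W₁ × (W₂ × W₃)) × (W₄ × W₅)): (W₂ × W₃): 12×7 by 7×34 → 12×34, cost 12·7·34 = 2856; (W₁ × (W₂ × W₃)): 8×12 by 12×34 → 8×34, cost 8·12·34 = 3264; cumulative 6120; (W₄ × W₅): 34×7 by 7×42 → 34×42, cost 34·7·42 = 9996; ((W₁ × (W₂ × W₃)) × (W₄ × W₅)): 8×34 by 34×42 → 8×42, cost 8·34·42 = 11424; cumulative 27540. Total 27540.
Order B = ((W₁ × W₂) × (W₃ × (W₄ × W₅))): (W₁ × W₂): 8×12 by 12×7 → 8×7, cost 8·12·7 = 672; (W₄ × W₅): 34×7 by 7×42 → 34×42, cost 34·7·42 = 9996; (W₃ × (W₄ × W₅)): 7×34 by 34×42 → 7×42, cost 7·34·42 = 9996; cumulative 19992; ((W₁ × W₂) × (W₃ × (W₄ × W₅))): 8×7 by 7×42 → 8×42, cost 8·7·42 = 2352; cumulative 23016. Total 23016.
Difference: |27540 − 23016| = 4524.

4524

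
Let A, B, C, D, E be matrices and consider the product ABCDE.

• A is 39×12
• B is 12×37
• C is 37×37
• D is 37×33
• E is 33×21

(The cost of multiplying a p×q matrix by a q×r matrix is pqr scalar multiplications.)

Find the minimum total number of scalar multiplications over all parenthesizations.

49224

Adjacent pairs: AB = 39·12·37 = 17316; BC = 12·37·37 = 16428; CD = 37·37·33 = 45177; DE = 37·33·21 = 25641.
Length 3: A..C: k=1: 0+16428+39·12·37=33744; k=2: 17316+0+39·37·37=70707 → min 33744 | B..D: k=2: 0+45177+12·37·33=59829; k=3: 16428+0+12·37·33=31080 → min 31080 | C..E: k=3: 0+25641+37·37·21=54390; k=4: 45177+0+37·33·21=70818 → min 54390.
Length 4: A..D: k=1: 0+31080+39·12·33=46524; k=2: 17316+45177+39·37·33=110112; k=3: 33744+0+39·37·33=81363 → min 46524 | B..E: k=2: 0+54390+12·37·21=63714; k=3: 16428+25641+12·37·21=51393; k=4: 31080+0+12·33·21=39396 → min 39396.
Length 5: A..E: k=1: 0+39396+39·12·21=49224; k=2: 17316+54390+39·37·21=102009; k=3: 33744+25641+39·37·21=89688; k=4: 46524+0+39·33·21=73551 → min 49224.
Optimal order: (A(((BC)D)E)) with cost 49224.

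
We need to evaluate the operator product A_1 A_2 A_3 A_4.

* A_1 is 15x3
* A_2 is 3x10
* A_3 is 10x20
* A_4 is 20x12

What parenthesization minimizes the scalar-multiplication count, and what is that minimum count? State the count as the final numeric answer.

Adjacent pairs: A_1A_2 = 15·3·10 = 450; A_2A_3 = 3·10·20 = 600; A_3A_4 = 10·20·12 = 2400.
Length 3: A_1..A_3: k=1: 0+600+15·3·20=1500; k=2: 450+0+15·10·20=3450 → min 1500 | A_2..A_4: k=2: 0+2400+3·10·12=2760; k=3: 600+0+3·20·12=1320 → min 1320.
Length 4: A_1..A_4: k=1: 0+1320+15·3·12=1860; k=2: 450+2400+15·10·12=4650; k=3: 1500+0+15·20·12=5100 → min 1860.
Optimal parenthesization: (A_1 ((A_2 A_3) A_4)) with cost 1860.

1860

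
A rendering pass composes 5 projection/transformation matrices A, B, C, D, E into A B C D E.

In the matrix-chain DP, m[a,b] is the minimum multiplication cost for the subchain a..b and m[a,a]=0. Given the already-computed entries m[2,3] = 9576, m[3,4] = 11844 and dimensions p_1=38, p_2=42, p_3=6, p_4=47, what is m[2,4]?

20292

m[2,4] = min over k∈[2,3] of m[2,k]+m[k+1,4]+p_{1}·p_k·p_{4}.
k=2: 0 + 11844 + 38·42·47 = 86856; k=3: 9576 + 0 + 38·6·47 = 20292.
Minimum: 20292 at k=3.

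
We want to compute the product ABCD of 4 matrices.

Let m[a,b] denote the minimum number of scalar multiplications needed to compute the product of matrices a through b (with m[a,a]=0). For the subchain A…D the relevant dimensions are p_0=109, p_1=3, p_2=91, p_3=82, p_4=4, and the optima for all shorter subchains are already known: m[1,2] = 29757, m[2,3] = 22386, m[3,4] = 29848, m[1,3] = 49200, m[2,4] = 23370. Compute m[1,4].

m[1,4] = min over k∈[1,3] of m[1,k]+m[k+1,4]+p_{0}·p_k·p_{4}.
k=1: 0 + 23370 + 109·3·4 = 24678; k=2: 29757 + 29848 + 109·91·4 = 99281; k=3: 49200 + 0 + 109·82·4 = 84952.
Minimum: 24678 at k=1.

24678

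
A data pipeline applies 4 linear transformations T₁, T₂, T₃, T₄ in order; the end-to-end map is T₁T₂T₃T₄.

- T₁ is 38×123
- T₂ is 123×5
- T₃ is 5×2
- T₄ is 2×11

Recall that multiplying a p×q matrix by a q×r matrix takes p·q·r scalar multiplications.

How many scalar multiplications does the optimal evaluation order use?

Adjacent pairs: T₁T₂ = 38·123·5 = 23370; T₂T₃ = 123·5·2 = 1230; T₃T₄ = 5·2·11 = 110.
Length 3: T₁..T₃: k=1: 0+1230+38·123·2=10578; k=2: 23370+0+38·5·2=23750 → min 10578 | T₂..T₄: k=2: 0+110+123·5·11=6875; k=3: 1230+0+123·2·11=3936 → min 3936.
Length 4: T₁..T₄: k=1: 0+3936+38·123·11=55350; k=2: 23370+110+38·5·11=25570; k=3: 10578+0+38·2·11=11414 → min 11414.
Optimal order: ((T₁(T₂T₃))T₄) with cost 11414.

11414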